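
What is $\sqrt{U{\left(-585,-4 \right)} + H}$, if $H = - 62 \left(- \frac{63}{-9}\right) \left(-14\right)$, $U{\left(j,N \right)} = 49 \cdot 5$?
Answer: $7 \sqrt{129} \approx 79.505$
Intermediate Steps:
$U{\left(j,N \right)} = 245$
$H = 6076$ ($H = - 62 \left(\left(-63\right) \left(- \frac{1}{9}\right)\right) \left(-14\right) = \left(-62\right) 7 \left(-14\right) = \left(-434\right) \left(-14\right) = 6076$)
$\sqrt{U{\left(-585,-4 \right)} + H} = \sqrt{245 + 6076} = \sqrt{6321} = 7 \sqrt{129}$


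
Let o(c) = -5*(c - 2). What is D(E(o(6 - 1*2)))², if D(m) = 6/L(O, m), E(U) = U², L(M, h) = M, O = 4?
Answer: 9/4 ≈ 2.2500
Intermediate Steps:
o(c) = 10 - 5*c (o(c) = -5*(-2 + c) = 10 - 5*c)
D(m) = 3/2 (D(m) = 6/4 = 6*(¼) = 3/2)
D(E(o(6 - 1*2)))² = (3/2)² = 9/4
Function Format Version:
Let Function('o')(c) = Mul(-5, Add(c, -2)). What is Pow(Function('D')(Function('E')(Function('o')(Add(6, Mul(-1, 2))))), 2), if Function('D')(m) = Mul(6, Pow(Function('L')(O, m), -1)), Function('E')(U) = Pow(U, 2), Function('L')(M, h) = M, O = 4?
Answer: Rational(9, 4) ≈ 2.2500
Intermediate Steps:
Function('o')(c) = Add(10, Mul(-5, c)) (Function('o')(c) = Mul(-5, Add(-2, c)) = Add(10, Mul(-5, c)))
Function('D')(m) = Rational(3, 2) (Function('D')(m) = Mul(6, Pow(4, -1)) = Mul(6, Rational(1, 4)) = Rational(3, 2))
Pow(Function('D')(Function('E')(Function('o')(Add(6, Mul(-1, 2))))), 2) = Pow(Rational(3, 2), 2) = Rational(9, 4)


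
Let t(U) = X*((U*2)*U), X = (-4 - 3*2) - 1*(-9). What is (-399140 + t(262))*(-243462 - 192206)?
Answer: 233704513904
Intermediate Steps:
X = -1 (X = (-4 - 1*6) + 9 = (-4 - 6) + 9 = -10 + 9 = -1)
t(U) = -2*U² (t(U) = -U*2*U = -2*U*U = -2*U²)
(-399140 + t(262))*(-243462 - 192206) = (-399140 - 2*262²)*(-243462 - 192206) = (-399140 - 2*68644)*(-435668) = (-399140 - 137288)*(-435668) = -536428*(-435668) = 233704513904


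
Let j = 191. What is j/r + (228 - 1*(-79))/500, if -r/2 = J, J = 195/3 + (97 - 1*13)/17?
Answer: -446727/594500 ≈ -0.75143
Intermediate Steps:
J = 1189/17 (J = 195*(⅓) + (97 - 13)*(1/17) = 65 + 84*(1/17) = 65 + 84/17 = 1189/17 ≈ 69.941)
r = -2378/17 (r = -2*1189/17 = -2378/17 ≈ -139.88)
j/r + (228 - 1*(-79))/500 = 191/(-2378/17) + (228 - 1*(-79))/500 = 191*(-17/2378) + (228 + 79)*(1/500) = -3247/2378 + 307*(1/500) = -3247/2378 + 307/500 = -446727/594500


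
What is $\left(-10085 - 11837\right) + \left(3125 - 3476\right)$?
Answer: $-22273$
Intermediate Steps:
$\left(-10085 - 11837\right) + \left(3125 - 3476\right) = -21922 + \left(3125 - 3476\right) = -21922 - 351 = -22273$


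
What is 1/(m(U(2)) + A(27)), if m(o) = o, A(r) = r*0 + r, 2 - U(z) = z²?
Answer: 1/25 ≈ 0.040000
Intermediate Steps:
U(z) = 2 - z²
A(r) = r (A(r) = 0 + r = r)
1/(m(U(2)) + A(27)) = 1/((2 - 1*2²) + 27) = 1/((2 - 1*4) + 27) = 1/((2 - 4) + 27) = 1/(-2 + 27) = 1/25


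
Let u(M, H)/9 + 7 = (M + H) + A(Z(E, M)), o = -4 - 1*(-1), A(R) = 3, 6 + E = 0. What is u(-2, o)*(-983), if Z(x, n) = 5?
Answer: 79623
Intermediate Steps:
E = -6 (E = -6 + 0 = -6)
o = -3 (o = -4 + 1 = -3)
u(M, H) = -36 + 9*H + 9*M (u(M, H) = -63 + 9*((M + H) + 3) = -63 + 9*((H + M) + 3) = -63 + 9*(3 + H + M) = -63 + (27 + 9*H + 9*M) = -36 + 9*H + 9*M)
u(-2, o)*(-983) = (-36 + 9*(-3) + 9*(-2))*(-983) = (-36 - 27 - 18)*(-983) = -81*(-983) = 79623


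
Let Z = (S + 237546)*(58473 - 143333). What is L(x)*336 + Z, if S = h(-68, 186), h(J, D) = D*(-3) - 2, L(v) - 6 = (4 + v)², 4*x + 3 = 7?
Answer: -20110621544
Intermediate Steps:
x = 1 (x = -¾ + (¼)*7 = -¾ + 7/4 = 1)
L(v) = 6 + (4 + v)²
h(J, D) = -2 - 3*D (h(J, D) = -3*D - 2 = -2 - 3*D)
S = -560 (S = -2 - 3*186 = -2 - 558 = -560)
Z = -20110631960 (Z = (-560 + 237546)*(58473 - 143333) = 236986*(-84860) = -20110631960)
L(x)*336 + Z = (6 + (4 + 1)²)*336 - 20110631960 = (6 + 5²)*336 - 20110631960 = (6 + 25)*336 - 20110631960 = 31*336 - 20110631960 = 10416 - 20110631960 = -20110621544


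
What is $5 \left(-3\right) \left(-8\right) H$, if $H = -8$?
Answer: $-960$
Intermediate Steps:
$5 \left(-3\right) \left(-8\right) H = 5 \left(-3\right) \left(-8\right) \left(-8\right) = \left(-15\right) \left(-8\right) \left(-8\right) = 120 \left(-8\right) = -960$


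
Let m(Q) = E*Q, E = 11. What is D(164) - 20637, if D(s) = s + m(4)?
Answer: -20429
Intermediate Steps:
m(Q) = 11*Q
D(s) = 44 + s (D(s) = s + 11*4 = s + 44 = 44 + s)
D(164) - 20637 = (44 + 164) - 20637 = 208 - 20637 = -20429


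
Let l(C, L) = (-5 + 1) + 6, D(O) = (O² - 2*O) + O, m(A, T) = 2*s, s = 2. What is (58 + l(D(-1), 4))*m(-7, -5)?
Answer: 240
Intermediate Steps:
m(A, T) = 4 (m(A, T) = 2*2 = 4)
D(O) = O² - O
l(C, L) = 2 (l(C, L) = -4 + 6 = 2)
(58 + l(D(-1), 4))*m(-7, -5) = (58 + 2)*4 = 60*4 = 240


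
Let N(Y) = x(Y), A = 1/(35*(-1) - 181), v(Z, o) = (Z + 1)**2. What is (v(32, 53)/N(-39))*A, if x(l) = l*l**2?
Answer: 121/1423656 ≈ 8.4992e-5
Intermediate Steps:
x(l) = l**3
v(Z, o) = (1 + Z)**2
A = -1/216 (A = 1/(-35 - 181) = 1/(-216) = -1/216 ≈ -0.0046296)
N(Y) = Y**3
(v(32, 53)/N(-39))*A = ((1 + 32)**2/((-39)**3))*(-1/216) = (33**2/(-59319))*(-1/216) = (1089*(-1/59319))*(-1/216) = -121/6591*(-1/216) = 121/1423656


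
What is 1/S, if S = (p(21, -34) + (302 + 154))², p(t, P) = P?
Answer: 1/178084 ≈ 5.6153e-6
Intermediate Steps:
S = 178084 (S = (-34 + (302 + 154))² = (-34 + 456)² = 422² = 178084)
1/S = 1/178084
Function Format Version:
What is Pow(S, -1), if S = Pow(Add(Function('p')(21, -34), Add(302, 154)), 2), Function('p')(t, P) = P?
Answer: Rational(1, 178084) ≈ 5.6153e-6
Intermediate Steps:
S = 178084 (S = Pow(Add(-34, Add(302, 154)), 2) = Pow(Add(-34, 456), 2) = Pow(422, 2) = 178084)
Pow(S, -1) = Pow(178084, -1) = Rational(1, 178084)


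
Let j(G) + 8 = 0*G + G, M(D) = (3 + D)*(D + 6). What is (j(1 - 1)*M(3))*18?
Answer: -7776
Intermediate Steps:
M(D) = (3 + D)*(6 + D)
j(G) = -8 + G (j(G) = -8 + (0*G + G) = -8 + (0 + G) = -8 + G)
(j(1 - 1)*M(3))*18 = ((-8 + (1 - 1))*(18 + 3² + 9*3))*18 = ((-8 + 0)*(18 + 9 + 27))*18 = -8*54*18 = -432*18 = -7776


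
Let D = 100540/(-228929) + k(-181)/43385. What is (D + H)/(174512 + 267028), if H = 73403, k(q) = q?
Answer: 364520203650473/2192706331492050 ≈ 0.16624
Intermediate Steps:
D = -4403364049/9932084665 (D = 100540/(-228929) - 181/43385 = 100540*(-1/228929) - 181*1/43385 = -100540/228929 - 181/43385 = -4403364049/9932084665 ≈ -0.44335)
(D + H)/(174512 + 267028) = (-4403364049/9932084665 + 73403)/(174512 + 267028) = (729040407300946/9932084665)/441540 = (729040407300946/9932084665)*(1/441540) = 364520203650473/2192706331492050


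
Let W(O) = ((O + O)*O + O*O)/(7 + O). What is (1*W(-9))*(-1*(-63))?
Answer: -15309/2 ≈ -7654.5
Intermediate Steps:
W(O) = 3*O**2/(7 + O) (W(O) = ((2*O)*O + O**2)/(7 + O) = (2*O**2 + O**2)/(7 + O) = (3*O**2)/(7 + O) = 3*O**2/(7 + O))
(1*W(-9))*(-1*(-63)) = (1*(3*(-9)**2/(7 - 9)))*(-1*(-63)) = (1*(3*81/(-2)))*63 = (1*(3*81*(-1/2)))*63 = (1*(-243/2))*63 = -243/2*63 = -15309/2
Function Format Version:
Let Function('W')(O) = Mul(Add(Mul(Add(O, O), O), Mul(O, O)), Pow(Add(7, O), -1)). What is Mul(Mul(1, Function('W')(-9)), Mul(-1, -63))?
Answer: Rational(-15309, 2) ≈ -7654.5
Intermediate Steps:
Function('W')(O) = Mul(3, Pow(O, 2), Pow(Add(7, O), -1)) (Function('W')(O) = Mul(Add(Mul(Mul(2, O), O), Pow(O, 2)), Pow(Add(7, O), -1)) = Mul(Add(Mul(2, Pow(O, 2)), Pow(O, 2)), Pow(Add(7, O), -1)) = Mul(Mul(3, Pow(O, 2)), Pow(Add(7, O), -1)) = Mul(3, Pow(O, 2), Pow(Add(7, O), -1)))
Mul(Mul(1, Function('W')(-9)), Mul(-1, -63)) = Mul(Mul(1, Mul(3, Pow(-9, 2), Pow(Add(7, -9), -1))), Mul(-1, -63)) = Mul(Mul(1, Mul(3, 81, Pow(-2, -1))), 63) = Mul(Mul(1, Mul(3, 81, Rational(-1, 2))), 63) = Mul(Mul(1, Rational(-243, 2)), 63) = Mul(Rational(-243, 2), 63) = Rational(-15309, 2)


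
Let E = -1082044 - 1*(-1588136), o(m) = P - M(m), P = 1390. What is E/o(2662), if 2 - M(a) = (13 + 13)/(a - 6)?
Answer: 672090176/1843277 ≈ 364.62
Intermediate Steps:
M(a) = 2 - 26/(-6 + a) (M(a) = 2 - (13 + 13)/(a - 6) = 2 - 26/(-6 + a))
o(m) = 1390 - 2*(-19 + m)/(-6 + m)
E = 506092 (E = -1082044 + 1588136 = 506092)
E/o(2662) = 506092/((2*(-4151 + 694*2662)/(-6 + 2662))) = 506092/((2*(-4151 + 1847428)/2656)) = 506092/((2*(1/2656)*1843277)) = 506092/(1843277/1328) = 506092*(1328/1843277) = 672090176/1843277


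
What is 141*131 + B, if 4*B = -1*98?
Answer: 36893/2 ≈ 18447.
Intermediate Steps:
B = -49/2 (B = (-1*98)/4 = (1/4)*(-98) = -49/2 ≈ -24.500)
141*131 + B = 141*131 - 49/2 = 18471 - 49/2 = 36893/2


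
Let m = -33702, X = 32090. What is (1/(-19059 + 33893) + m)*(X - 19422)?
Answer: -3166591247978/7417 ≈ -4.2694e+8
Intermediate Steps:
(1/(-19059 + 33893) + m)*(X - 19422) = (1/(-19059 + 33893) - 33702)*(32090 - 19422) = (1/14834 - 33702)*12668 = -499935467/14834*12668 = -3166591247978/7417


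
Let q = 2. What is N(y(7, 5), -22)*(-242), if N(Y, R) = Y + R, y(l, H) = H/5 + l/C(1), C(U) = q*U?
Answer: 4235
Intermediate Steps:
C(U) = 2*U
y(l, H) = l/2 + H/5 (y(l, H) = H/5 + l/((2*1)) = H*(⅕) + l/2 = H/5 + l*(½) = H/5 + l/2 = l/2 + H/5)
N(Y, R) = R + Y
N(y(7, 5), -22)*(-242) = (-22 + ((½)*7 + (⅕)*5))*(-242) = (-22 + (7/2 + 1))*(-242) = (-22 + 9/2)*(-242) = -35/2*(-242) = 4235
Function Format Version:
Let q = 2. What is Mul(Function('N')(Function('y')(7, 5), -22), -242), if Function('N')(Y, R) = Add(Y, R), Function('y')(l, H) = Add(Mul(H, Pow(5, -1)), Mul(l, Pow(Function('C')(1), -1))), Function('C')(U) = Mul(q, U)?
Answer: 4235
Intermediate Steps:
Function('C')(U) = Mul(2, U)
Function('y')(l, H) = Add(Mul(Rational(1, 2), l), Mul(Rational(1, 5), H)) (Function('y')(l, H) = Add(Mul(H, Pow(5, -1)), Mul(l, Pow(Mul(2, 1), -1))) = Add(Mul(H, Rational(1, 5)), Mul(l, Pow(2, -1))) = Add(Mul(Rational(1, 5), H), Mul(l, Rational(1, 2))) = Add(Mul(Rational(1, 5), H), Mul(Rational(1, 2), l)) = Add(Mul(Rational(1, 2), l), Mul(Rational(1, 5), H)))
Function('N')(Y, R) = Add(R, Y)
Mul(Function('N')(Function('y')(7, 5), -22), -242) = Mul(Add(-22, Add(Mul(Rational(1, 2), 7), Mul(Rational(1, 5), 5))), -242) = Mul(Add(-22, Add(Rational(7, 2), 1)), -242) = Mul(Add(-22, Rational(9, 2)), -242) = Mul(Rational(-35, 2), -242) = 4235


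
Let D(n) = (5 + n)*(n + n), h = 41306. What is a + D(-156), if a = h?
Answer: 88418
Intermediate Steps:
a = 41306
D(n) = 2*n*(5 + n) (D(n) = (5 + n)*(2*n) = 2*n*(5 + n))
a + D(-156) = 41306 + 2*(-156)*(5 - 156) = 41306 + 2*(-156)*(-151) = 41306 + 47112 = 88418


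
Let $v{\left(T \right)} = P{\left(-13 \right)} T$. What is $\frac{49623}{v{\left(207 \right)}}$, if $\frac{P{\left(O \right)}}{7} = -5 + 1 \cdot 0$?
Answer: $- \frac{2363}{345} \approx -6.8493$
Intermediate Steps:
$P{\left(O \right)} = -35$ ($P{\left(O \right)} = 7 \left(-5 + 1 \cdot 0\right) = 7 \left(-5 + 0\right) = 7 \left(-5\right) = -35$)
$v{\left(T \right)} = - 35 T$
$\frac{49623}{v{\left(207 \right)}} = \frac{49623}{\left(-35\right) 207} = \frac{49623}{-7245} = 49623 \left(- \frac{1}{7245}\right) = - \frac{2363}{345}$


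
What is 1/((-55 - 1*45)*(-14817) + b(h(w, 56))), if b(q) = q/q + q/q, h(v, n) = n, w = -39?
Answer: 1/1481702 ≈ 6.7490e-7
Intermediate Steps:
b(q) = 2 (b(q) = 1 + 1 = 2)
1/((-55 - 1*45)*(-14817) + b(h(w, 56))) = 1/((-55 - 1*45)*(-14817) + 2) = 1/((-55 - 45)*(-14817) + 2) = 1/(-100*(-14817) + 2) = 1/(1481700 + 2) = 1/1481702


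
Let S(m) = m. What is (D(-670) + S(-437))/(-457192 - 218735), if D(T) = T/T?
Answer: 436/675927 ≈ 0.00064504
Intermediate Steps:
D(T) = 1
(D(-670) + S(-437))/(-457192 - 218735) = (1 - 437)/(-457192 - 218735) = -436/(-675927) = -436*(-1/675927) = 436/675927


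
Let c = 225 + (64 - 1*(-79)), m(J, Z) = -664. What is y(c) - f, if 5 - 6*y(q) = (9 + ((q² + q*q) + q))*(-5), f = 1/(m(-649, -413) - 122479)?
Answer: 83498958298/369429 ≈ 2.2602e+5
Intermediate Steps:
c = 368 (c = 225 + (64 + 79) = 225 + 143 = 368)
f = -1/123143 (f = 1/(-664 - 122479) = 1/(-123143) = -1/123143 ≈ -8.1206e-6)
y(q) = 25/3 + 5*q²/3 + 5*q/6 (y(q) = ⅚ - (9 + ((q² + q*q) + q))*(-5)/6 = ⅚ - (9 + ((q² + q²) + q))*(-5)/6 = ⅚ - (9 + (2*q² + q))*(-5)/6 = ⅚ - (9 + (q + 2*q²))*(-5)/6 = ⅚ - (9 + q + 2*q²)*(-5)/6 = ⅚ - (-45 - 10*q² - 5*q)/6 = ⅚ + (15/2 + 5*q²/3 + 5*q/6) = 25/3 + 5*q²/3 + 5*q/6)
y(c) - f = (25/3 + (5/3)*368² + (⅚)*368) - 1*(-1/123143) = (25/3 + (5/3)*135424 + 920/3) + 1/123143 = (25/3 + 677120/3 + 920/3) + 1/123143 = 678065/3 + 1/123143 = 83498958298/369429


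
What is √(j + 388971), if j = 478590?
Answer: √867561 ≈ 931.43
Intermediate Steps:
√(j + 388971) = √(478590 + 388971) = √867561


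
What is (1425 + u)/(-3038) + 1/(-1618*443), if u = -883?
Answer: -194247273/1088779706 ≈ -0.17841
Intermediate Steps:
(1425 + u)/(-3038) + 1/(-1618*443) = (1425 - 883)/(-3038) + 1/(-1618*443) = 542*(-1/3038) - 1/1618*1/443 = -271/1519 - 1/716774 = -194247273/1088779706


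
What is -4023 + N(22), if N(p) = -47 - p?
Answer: -4092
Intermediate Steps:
-4023 + N(22) = -4023 + (-47 - 1*22) = -4023 + (-47 - 22) = -4023 - 69 = -4092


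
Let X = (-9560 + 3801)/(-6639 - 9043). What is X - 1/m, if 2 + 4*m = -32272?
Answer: 92964347/253060434 ≈ 0.36736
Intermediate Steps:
m = -16137/2 (m = -½ + (¼)*(-32272) = -½ - 8068 = -16137/2 ≈ -8068.5)
X = 5759/15682 (X = -5759/(-15682) = -5759*(-1/15682) = 5759/15682 ≈ 0.36724)
X - 1/m = 5759/15682 - 1/(-16137/2) = 5759/15682 - 1*(-2/16137) = 5759/15682 + 2/16137 = 92964347/253060434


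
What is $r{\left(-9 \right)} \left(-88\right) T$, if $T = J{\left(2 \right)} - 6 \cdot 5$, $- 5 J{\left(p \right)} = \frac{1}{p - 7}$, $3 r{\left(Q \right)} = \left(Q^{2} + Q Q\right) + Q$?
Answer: $\frac{3361512}{25} \approx 1.3446 \cdot 10^{5}$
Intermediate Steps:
$r{\left(Q \right)} = \frac{Q}{3} + \frac{2 Q^{2}}{3}$ ($r{\left(Q \right)} = \frac{\left(Q^{2} + Q Q\right) + Q}{3} = \frac{\left(Q^{2} + Q^{2}\right) + Q}{3} = \frac{2 Q^{2} + Q}{3} = \frac{Q + 2 Q^{2}}{3} = \frac{Q}{3} + \frac{2 Q^{2}}{3}$)
$J{\left(p \right)} = - \frac{1}{5 \left(-7 + p\right)}$ ($J{\left(p \right)} = - \frac{1}{5 \left(p - 7\right)} = - \frac{1}{5 \left(-7 + p\right)}$)
$T = - \frac{749}{25}$ ($T = - \frac{1}{-35 + 5 \cdot 2} - 6 \cdot 5 = - \frac{1}{-35 + 10} - 30 = - \frac{1}{-25} - 30 = \left(-1\right) \left(- \frac{1}{25}\right) - 30 = \frac{1}{25} - 30 = - \frac{749}{25} \approx -29.96$)
$r{\left(-9 \right)} \left(-88\right) T = \frac{1}{3} \left(-9\right) \left(1 + 2 \left(-9\right)\right) \left(-88\right) \left(- \frac{749}{25}\right) = \frac{1}{3} \left(-9\right) \left(1 - 18\right) \left(-88\right) \left(- \frac{749}{25}\right) = \frac{1}{3} \left(-9\right) \left(-17\right) \left(-88\right) \left(- \frac{749}{25}\right) = 51 \left(-88\right) \left(- \frac{749}{25}\right) = \left(-4488\right) \left(- \frac{749}{25}\right) = \frac{3361512}{25}$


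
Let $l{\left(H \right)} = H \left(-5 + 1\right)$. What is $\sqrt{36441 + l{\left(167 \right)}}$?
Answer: $\sqrt{35773} \approx 189.14$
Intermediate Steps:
$l{\left(H \right)} = - 4 H$ ($l{\left(H \right)} = H \left(-4\right) = - 4 H$)
$\sqrt{36441 + l{\left(167 \right)}} = \sqrt{36441 - 668} = \sqrt{35773}$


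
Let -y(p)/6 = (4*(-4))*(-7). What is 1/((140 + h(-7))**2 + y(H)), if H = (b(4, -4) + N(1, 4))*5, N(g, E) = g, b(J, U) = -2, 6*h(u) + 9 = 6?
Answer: 4/75153 ≈ 5.3225e-5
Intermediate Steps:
h(u) = -1/2 (h(u) = -3/2 + (1/6)*6 = -3/2 + 1 = -1/2)
H = -5 (H = (-2 + 1)*5 = -1*5 = -5)
y(p) = -672 (y(p) = -6*4*(-4)*(-7) = -(-96)*(-7) = -6*112 = -672)
1/((140 + h(-7))**2 + y(H)) = 1/((140 - 1/2)**2 - 672) = 1/((279/2)**2 - 672) = 1/(77841/4 - 672) = 1/(75153/4) = 4/75153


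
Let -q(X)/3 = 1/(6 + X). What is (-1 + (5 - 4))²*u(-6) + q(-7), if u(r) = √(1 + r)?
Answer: 3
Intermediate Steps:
q(X) = -3/(6 + X)
(-1 + (5 - 4))²*u(-6) + q(-7) = (-1 + (5 - 4))²*√(1 - 6) - 3/(6 - 7) = (-1 + 1)²*√(-5) - 3/(-1) = 0²*(I*√5) - 3*(-1) = 0*(I*√5) + 3 = 0 + 3 = 3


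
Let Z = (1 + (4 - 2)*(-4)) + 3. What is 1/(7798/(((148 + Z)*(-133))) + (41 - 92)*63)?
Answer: -1368/4395941 ≈ -0.00031120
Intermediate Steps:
Z = -4 (Z = (1 + 2*(-4)) + 3 = (1 - 8) + 3 = -7 + 3 = -4)
1/(7798/(((148 + Z)*(-133))) + (41 - 92)*63) = 1/(7798/(((148 - 4)*(-133))) + (41 - 92)*63) = 1/(7798/((144*(-133))) - 51*63) = 1/(7798/(-19152) - 3213) = 1/(7798*(-1/19152) - 3213) = 1/(-557/1368 - 3213) = 1/(-4395941/1368) = -1368/4395941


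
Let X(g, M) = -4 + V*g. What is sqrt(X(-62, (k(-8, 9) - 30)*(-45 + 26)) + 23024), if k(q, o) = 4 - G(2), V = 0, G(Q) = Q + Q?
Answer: 2*sqrt(5755) ≈ 151.72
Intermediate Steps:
G(Q) = 2*Q
k(q, o) = 0 (k(q, o) = 4 - 2*2 = 4 - 1*4 = 4 - 4 = 0)
X(g, M) = -4 (X(g, M) = -4 + 0*g = -4 + 0 = -4)
sqrt(X(-62, (k(-8, 9) - 30)*(-45 + 26)) + 23024) = sqrt(-4 + 23024) = sqrt(23020) = 2*sqrt(5755)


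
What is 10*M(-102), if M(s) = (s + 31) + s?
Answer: -1730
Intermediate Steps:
M(s) = 31 + 2*s (M(s) = (31 + s) + s = 31 + 2*s)
10*M(-102) = 10*(31 + 2*(-102)) = 10*(31 - 204) = 10*(-173) = -1730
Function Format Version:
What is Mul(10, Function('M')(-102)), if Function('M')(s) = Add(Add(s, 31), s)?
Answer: -1730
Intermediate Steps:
Function('M')(s) = Add(31, Mul(2, s)) (Function('M')(s) = Add(Add(31, s), s) = Add(31, Mul(2, s)))
Mul(10, Function('M')(-102)) = Mul(10, Add(31, Mul(2, -102))) = Mul(10, Add(31, -204)) = Mul(10, -173) = -1730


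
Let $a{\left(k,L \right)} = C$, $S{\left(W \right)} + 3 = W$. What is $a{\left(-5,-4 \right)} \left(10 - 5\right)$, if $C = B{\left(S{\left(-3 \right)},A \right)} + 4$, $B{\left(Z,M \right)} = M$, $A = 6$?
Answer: $50$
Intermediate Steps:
$S{\left(W \right)} = -3 + W$
$C = 10$ ($C = 6 + 4 = 10$)
$a{\left(k,L \right)} = 10$
$a{\left(-5,-4 \right)} \left(10 - 5\right) = 10 \left(10 - 5\right) = 10 \cdot 5 = 50$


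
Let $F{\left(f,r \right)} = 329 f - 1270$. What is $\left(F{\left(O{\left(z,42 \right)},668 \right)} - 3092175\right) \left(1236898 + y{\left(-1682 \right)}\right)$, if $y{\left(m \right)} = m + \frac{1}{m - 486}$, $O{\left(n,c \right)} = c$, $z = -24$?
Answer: $- \frac{8247081849248949}{2168} \approx -3.804 \cdot 10^{12}$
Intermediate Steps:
$F{\left(f,r \right)} = -1270 + 329 f$
$y{\left(m \right)} = m + \frac{1}{-486 + m}$
$\left(F{\left(O{\left(z,42 \right)},668 \right)} - 3092175\right) \left(1236898 + y{\left(-1682 \right)}\right) = \left(\left(-1270 + 329 \cdot 42\right) - 3092175\right) \left(1236898 + \frac{1 + \left(-1682\right)^{2} - -817452}{-486 - 1682}\right) = \left(\left(-1270 + 13818\right) - 3092175\right) \left(1236898 + \frac{1 + 2829124 + 817452}{-2168}\right) = \left(12548 - 3092175\right) \left(1236898 - \frac{3646577}{2168}\right) = - 3079627 \left(1236898 - \frac{3646577}{2168}\right) = \left(-3079627\right) \frac{2677948287}{2168} = - \frac{8247081849248949}{2168}$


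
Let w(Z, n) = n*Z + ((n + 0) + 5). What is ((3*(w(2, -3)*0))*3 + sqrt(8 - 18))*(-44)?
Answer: -44*I*sqrt(10) ≈ -139.14*I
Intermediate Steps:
w(Z, n) = 5 + n + Z*n (w(Z, n) = Z*n + (n + 5) = Z*n + (5 + n) = 5 + n + Z*n)
((3*(w(2, -3)*0))*3 + sqrt(8 - 18))*(-44) = ((3*((5 - 3 + 2*(-3))*0))*3 + sqrt(8 - 18))*(-44) = ((3*((5 - 3 - 6)*0))*3 + sqrt(-10))*(-44) = ((3*(-4*0))*3 + I*sqrt(10))*(-44) = ((3*0)*3 + I*sqrt(10))*(-44) = (0*3 + I*sqrt(10))*(-44) = (0 + I*sqrt(10))*(-44) = (I*sqrt(10))*(-44) = -44*I*sqrt(10)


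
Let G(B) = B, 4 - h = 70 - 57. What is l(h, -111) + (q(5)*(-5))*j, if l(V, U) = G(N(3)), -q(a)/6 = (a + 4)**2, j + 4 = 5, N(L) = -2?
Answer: 2428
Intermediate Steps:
j = 1 (j = -4 + 5 = 1)
h = -9 (h = 4 - (70 - 57) = 4 - 1*13 = 4 - 13 = -9)
q(a) = -6*(4 + a)**2 (q(a) = -6*(a + 4)**2 = -6*(4 + a)**2)
l(V, U) = -2
l(h, -111) + (q(5)*(-5))*j = -2 + (-6*(4 + 5)**2*(-5))*1 = -2 + (-6*9**2*(-5))*1 = -2 + (-6*81*(-5))*1 = -2 - 486*(-5)*1 = -2 + 2430*1 = -2 + 2430 = 2428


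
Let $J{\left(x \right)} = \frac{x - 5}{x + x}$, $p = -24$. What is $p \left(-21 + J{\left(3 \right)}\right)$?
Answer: $512$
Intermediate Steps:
$J{\left(x \right)} = \frac{-5 + x}{2 x}$
$p \left(-21 + J{\left(3 \right)}\right) = - 24 \left(-21 + \frac{-5 + 3}{2 \cdot 3}\right) = - 24 \left(-21 + \frac{1}{2} \cdot \frac{1}{3} \left(-2\right)\right) = - 24 \left(-21 - \frac{1}{3}\right) = \left(-24\right) \left(- \frac{64}{3}\right) = 512$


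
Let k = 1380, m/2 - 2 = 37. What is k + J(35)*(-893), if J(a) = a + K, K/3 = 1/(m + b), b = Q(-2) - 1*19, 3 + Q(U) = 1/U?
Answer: -1107161/37 ≈ -29923.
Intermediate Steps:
Q(U) = -3 + 1/U
m = 78 (m = 4 + 2*37 = 4 + 74 = 78)
b = -45/2 (b = (-3 + 1/(-2)) - 1*19 = (-3 - ½) - 19 = -7/2 - 19 = -45/2 ≈ -22.500)
K = 2/37 (K = 3/(78 - 45/2) = 3/(111/2) = 3*(2/111) = 2/37 ≈ 0.054054)
J(a) = 2/37 + a (J(a) = a + 2/37 = 2/37 + a)
k + J(35)*(-893) = 1380 + (2/37 + 35)*(-893) = 1380 + (1297/37)*(-893) = 1380 - 1158221/37 = -1107161/37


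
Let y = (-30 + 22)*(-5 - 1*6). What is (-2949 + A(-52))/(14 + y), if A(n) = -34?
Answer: -2983/102 ≈ -29.245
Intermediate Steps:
y = 88 (y = -8*(-5 - 6) = -8*(-11) = 88)
(-2949 + A(-52))/(14 + y) = (-2949 - 34)/(14 + 88) = -2983/102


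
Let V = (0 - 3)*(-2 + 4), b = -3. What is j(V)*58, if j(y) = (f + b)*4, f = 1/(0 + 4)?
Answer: -638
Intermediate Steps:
f = ¼ (f = 1/4 = ¼ ≈ 0.25000)
V = -6 (V = -3*2 = -6)
j(y) = -11 (j(y) = (¼ - 3)*4 = -11/4*4 = -11)
j(V)*58 = -11*58 = -638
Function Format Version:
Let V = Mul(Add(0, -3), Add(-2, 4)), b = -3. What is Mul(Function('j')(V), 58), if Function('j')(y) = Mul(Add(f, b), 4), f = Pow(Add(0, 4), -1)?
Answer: -638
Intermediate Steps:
f = Rational(1, 4) (f = Pow(4, -1) = Rational(1, 4) ≈ 0.25000)
V = -6 (V = Mul(-3, 2) = -6)
Function('j')(y) = -11 (Function('j')(y) = Mul(Add(Rational(1, 4), -3), 4) = Mul(Rational(-11, 4), 4) = -11)
Mul(Function('j')(V), 58) = Mul(-11, 58) = -638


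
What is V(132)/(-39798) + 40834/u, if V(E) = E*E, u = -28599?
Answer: -1191594/638711 ≈ -1.8656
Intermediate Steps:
V(E) = E²
V(132)/(-39798) + 40834/u = 132²/(-39798) + 40834/(-28599) = 17424*(-1/39798) + 40834*(-1/28599) = -88/201 - 40834/28599 = -1191594/638711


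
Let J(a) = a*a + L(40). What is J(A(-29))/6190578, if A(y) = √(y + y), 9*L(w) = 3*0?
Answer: -29/3095289 ≈ -9.3691e-6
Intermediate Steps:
L(w) = 0 (L(w) = (3*0)/9 = (⅑)*0 = 0)
A(y) = √2*√y (A(y) = √(2*y) = √2*√y)
J(a) = a² (J(a) = a*a + 0 = a² + 0 = a²)
J(A(-29))/6190578 = (√2*√(-29))²/6190578 = (√2*(I*√29))²*(1/6190578) = (I*√58)²*(1/6190578) = -58*1/6190578 = -29/3095289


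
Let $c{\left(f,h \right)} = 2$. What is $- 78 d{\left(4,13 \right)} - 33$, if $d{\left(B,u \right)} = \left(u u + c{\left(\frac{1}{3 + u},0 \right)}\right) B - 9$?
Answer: $-52683$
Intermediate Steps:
$d{\left(B,u \right)} = -9 + B \left(2 + u^{2}\right)$ ($d{\left(B,u \right)} = \left(u u + 2\right) B - 9 = \left(u^{2} + 2\right) B - 9 = \left(2 + u^{2}\right) B - 9 = B \left(2 + u^{2}\right) - 9 = -9 + B \left(2 + u^{2}\right)$)
$- 78 d{\left(4,13 \right)} - 33 = - 78 \left(-9 + 2 \cdot 4 + 4 \cdot 13^{2}\right) - 33 = - 78 \left(-9 + 8 + 4 \cdot 169\right) - 33 = - 78 \left(-9 + 8 + 676\right) - 33 = \left(-78\right) 675 - 33 = -52650 - 33 = -52683$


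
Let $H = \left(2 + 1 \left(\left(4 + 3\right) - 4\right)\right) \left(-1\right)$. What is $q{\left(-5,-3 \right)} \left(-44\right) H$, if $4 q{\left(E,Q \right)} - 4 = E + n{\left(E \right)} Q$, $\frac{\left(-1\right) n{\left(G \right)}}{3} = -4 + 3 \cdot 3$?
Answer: $2420$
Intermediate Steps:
$n{\left(G \right)} = -15$ ($n{\left(G \right)} = - 3 \left(-4 + 3 \cdot 3\right) = - 3 \left(-4 + 9\right) = \left(-3\right) 5 = -15$)
$q{\left(E,Q \right)} = 1 - \frac{15 Q}{4} + \frac{E}{4}$ ($q{\left(E,Q \right)} = 1 + \frac{E - 15 Q}{4} = 1 + \left(- \frac{15 Q}{4} + \frac{E}{4}\right) = 1 - \frac{15 Q}{4} + \frac{E}{4}$)
$H = -5$ ($H = \left(2 + 1 \left(7 - 4\right)\right) \left(-1\right) = \left(2 + 1 \cdot 3\right) \left(-1\right) = \left(2 + 3\right) \left(-1\right) = 5 \left(-1\right) = -5$)
$q{\left(-5,-3 \right)} \left(-44\right) H = \left(1 - - \frac{45}{4} + \frac{1}{4} \left(-5\right)\right) \left(-44\right) \left(-5\right) = \left(1 + \frac{45}{4} - \frac{5}{4}\right) \left(-44\right) \left(-5\right) = 11 \left(-44\right) \left(-5\right) = \left(-484\right) \left(-5\right) = 2420$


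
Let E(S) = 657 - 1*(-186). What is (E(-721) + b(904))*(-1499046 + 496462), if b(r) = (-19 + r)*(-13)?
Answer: 10689550608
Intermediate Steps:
E(S) = 843 (E(S) = 657 + 186 = 843)
b(r) = 247 - 13*r
(E(-721) + b(904))*(-1499046 + 496462) = (843 + (247 - 13*904))*(-1499046 + 496462) = (843 + (247 - 11752))*(-1002584) = (843 - 11505)*(-1002584) = -10662*(-1002584) = 10689550608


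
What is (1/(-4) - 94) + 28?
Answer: -265/4 ≈ -66.250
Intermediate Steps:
(1/(-4) - 94) + 28 = (-¼ - 94) + 28 = -377/4 + 28 = -265/4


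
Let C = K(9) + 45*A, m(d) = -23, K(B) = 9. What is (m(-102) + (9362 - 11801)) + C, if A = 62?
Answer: 337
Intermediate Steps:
C = 2799 (C = 9 + 45*62 = 9 + 2790 = 2799)
(m(-102) + (9362 - 11801)) + C = (-23 + (9362 - 11801)) + 2799 = (-23 - 2439) + 2799 = -2462 + 2799 = 337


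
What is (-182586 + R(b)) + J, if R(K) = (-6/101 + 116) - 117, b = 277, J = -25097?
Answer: -20976090/101 ≈ -2.0768e+5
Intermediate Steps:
R(K) = -107/101 (R(K) = (-6*1/101 + 116) - 117 = (-6/101 + 116) - 117 = 11710/101 - 117 = -107/101)
(-182586 + R(b)) + J = (-182586 - 107/101) - 25097 = -18441293/101 - 25097 = -20976090/101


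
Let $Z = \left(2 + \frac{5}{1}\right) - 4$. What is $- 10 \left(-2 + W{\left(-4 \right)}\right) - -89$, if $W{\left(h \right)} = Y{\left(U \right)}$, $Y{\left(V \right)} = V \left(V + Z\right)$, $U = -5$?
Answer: $9$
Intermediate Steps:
$Z = 3$ ($Z = \left(2 + 5 \cdot 1\right) - 4 = \left(2 + 5\right) - 4 = 7 - 4 = 3$)
$Y{\left(V \right)} = V \left(3 + V\right)$ ($Y{\left(V \right)} = V \left(V + 3\right) = V \left(3 + V\right)$)
$W{\left(h \right)} = 10$ ($W{\left(h \right)} = - 5 \left(3 - 5\right) = \left(-5\right) \left(-2\right) = 10$)
$- 10 \left(-2 + W{\left(-4 \right)}\right) - -89 = - 10 \left(-2 + 10\right) - -89 = \left(-10\right) 8 + 89 = -80 + 89 = 9$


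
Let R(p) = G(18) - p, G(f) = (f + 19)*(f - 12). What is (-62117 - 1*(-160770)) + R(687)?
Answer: 98188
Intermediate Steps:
G(f) = (-12 + f)*(19 + f) (G(f) = (19 + f)*(-12 + f) = (-12 + f)*(19 + f))
R(p) = 222 - p (R(p) = (-228 + 18² + 7*18) - p = (-228 + 324 + 126) - p = 222 - p)
(-62117 - 1*(-160770)) + R(687) = (-62117 - 1*(-160770)) + (222 - 1*687) = (-62117 + 160770) + (222 - 687) = 98653 - 465 = 98188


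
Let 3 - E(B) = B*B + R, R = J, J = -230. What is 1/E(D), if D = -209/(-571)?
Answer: 326041/75923872 ≈ 0.0042943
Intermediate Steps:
R = -230
D = 209/571 (D = -209*(-1/571) = 209/571 ≈ 0.36602)
E(B) = 233 - B**2 (E(B) = 3 - (B*B - 230) = 3 - (B**2 - 230) = 3 - (-230 + B**2) = 3 + (230 - B**2) = 233 - B**2)
1/E(D) = 1/(233 - (209/571)**2) = 1/(233 - 1*43681/326041) = 1/(233 - 43681/326041) = 1/(75923872/326041) = 326041/75923872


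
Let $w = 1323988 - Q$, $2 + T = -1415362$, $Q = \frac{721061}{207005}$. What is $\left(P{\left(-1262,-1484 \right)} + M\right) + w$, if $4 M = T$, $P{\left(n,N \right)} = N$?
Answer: $\frac{200517363254}{207005} \approx 9.6866 \cdot 10^{5}$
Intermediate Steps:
$Q = \frac{721061}{207005}$ ($Q = 721061 \cdot \frac{1}{207005} = \frac{721061}{207005} \approx 3.4833$)
$T = -1415364$ ($T = -2 - 1415362 = -1415364$)
$M = -353841$ ($M = \frac{1}{4} \left(-1415364\right) = -353841$)
$w = \frac{274071414879}{207005}$ ($w = 1323988 - \frac{721061}{207005} = \frac{274071414879}{207005} \approx 1.324 \cdot 10^{6}$)
$\left(P{\left(-1262,-1484 \right)} + M\right) + w = \left(-1484 - 353841\right) + \frac{274071414879}{207005} = -355325 + \frac{274071414879}{207005} = \frac{200517363254}{207005}$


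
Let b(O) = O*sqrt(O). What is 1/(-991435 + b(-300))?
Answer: I/(5*(-198287*I + 600*sqrt(3))) ≈ -1.0086e-6 + 5.2862e-9*I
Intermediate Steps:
b(O) = O**(3/2)
1/(-991435 + b(-300)) = 1/(-991435 + (-300)**(3/2)) = 1/(-991435 - 3000*I*sqrt(3))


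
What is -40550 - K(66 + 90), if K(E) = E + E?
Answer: -40862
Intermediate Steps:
K(E) = 2*E
-40550 - K(66 + 90) = -40550 - 2*(66 + 90) = -40550 - 2*156 = -40550 - 1*312 = -40550 - 312 = -40862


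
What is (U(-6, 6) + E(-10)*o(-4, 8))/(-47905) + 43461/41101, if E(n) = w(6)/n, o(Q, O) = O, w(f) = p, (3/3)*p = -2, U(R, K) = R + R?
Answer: 800933329/757285925 ≈ 1.0576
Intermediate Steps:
U(R, K) = 2*R
p = -2
w(f) = -2
E(n) = -2/n
(U(-6, 6) + E(-10)*o(-4, 8))/(-47905) + 43461/41101 = (2*(-6) - 2/(-10)*8)/(-47905) + 43461/41101 = (-12 - 2*(-1/10)*8)*(-1/47905) + 43461*(1/41101) = (-12 + (1/5)*8)*(-1/47905) + 43461/41101 = (-12 + 8/5)*(-1/47905) + 43461/41101 = -52/5*(-1/47905) + 43461/41101 = 4/18425 + 43461/41101 = 800933329/757285925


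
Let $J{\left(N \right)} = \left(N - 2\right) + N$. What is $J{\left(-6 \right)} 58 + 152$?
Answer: $-660$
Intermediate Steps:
$J{\left(N \right)} = -2 + 2 N$ ($J{\left(N \right)} = \left(-2 + N\right) + N = -2 + 2 N$)
$J{\left(-6 \right)} 58 + 152 = \left(-2 + 2 \left(-6\right)\right) 58 + 152 = \left(-2 - 12\right) 58 + 152 = \left(-14\right) 58 + 152 = -812 + 152 = -660$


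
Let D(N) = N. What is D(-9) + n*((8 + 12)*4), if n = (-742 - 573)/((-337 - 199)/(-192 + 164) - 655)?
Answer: 696341/4451 ≈ 156.45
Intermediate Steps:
n = 9205/4451 (n = -1315/(-536/(-28) - 655) = -1315/(-536*(-1/28) - 655) = -1315/(134/7 - 655) = -1315/(-4451/7) = -1315*(-7/4451) = 9205/4451 ≈ 2.0681)
D(-9) + n*((8 + 12)*4) = -9 + 9205*((8 + 12)*4)/4451 = -9 + 9205*(20*4)/4451 = -9 + (9205/4451)*80 = -9 + 736400/4451 = 696341/4451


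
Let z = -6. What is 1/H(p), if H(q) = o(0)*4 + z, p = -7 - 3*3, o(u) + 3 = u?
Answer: -1/18 ≈ -0.055556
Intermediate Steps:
o(u) = -3 + u
p = -16 (p = -7 - 9 = -16)
H(q) = -18 (H(q) = (-3 + 0)*4 - 6 = -3*4 - 6 = -12 - 6 = -18)
1/H(p) = 1/(-18) = -1/18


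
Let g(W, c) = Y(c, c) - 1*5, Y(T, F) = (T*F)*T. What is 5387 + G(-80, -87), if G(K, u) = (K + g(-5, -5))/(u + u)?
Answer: 156258/29 ≈ 5388.2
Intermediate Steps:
Y(T, F) = F*T² (Y(T, F) = (F*T)*T = F*T²)
g(W, c) = -5 + c³ (g(W, c) = c*c² - 1*5 = c³ - 5 = -5 + c³)
G(K, u) = (-130 + K)/(2*u) (G(K, u) = (K + (-5 + (-5)³))/(u + u) = (K + (-5 - 125))/((2*u)) = (K - 130)*(1/(2*u)) = (-130 + K)*(1/(2*u)) = (-130 + K)/(2*u))
5387 + G(-80, -87) = 5387 + (½)*(-130 - 80)/(-87) = 5387 + (½)*(-1/87)*(-210) = 5387 + 35/29 = 156258/29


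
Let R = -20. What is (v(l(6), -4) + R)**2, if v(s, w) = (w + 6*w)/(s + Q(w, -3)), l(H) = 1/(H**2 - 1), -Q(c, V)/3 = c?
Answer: 88360000/177241 ≈ 498.53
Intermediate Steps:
Q(c, V) = -3*c
l(H) = 1/(-1 + H**2)
v(s, w) = 7*w/(s - 3*w) (v(s, w) = (w + 6*w)/(s - 3*w) = (7*w)/(s - 3*w) = 7*w/(s - 3*w))
(v(l(6), -4) + R)**2 = (7*(-4)/(1/(-1 + 6**2) - 3*(-4)) - 20)**2 = (7*(-4)/(1/(-1 + 36) + 12) - 20)**2 = (7*(-4)/(1/35 + 12) - 20)**2 = (7*(-4)/(421/35) - 20)**2 = (7*(-4)*(35/421) - 20)**2 = (-980/421 - 20)**2 = (-9400/421)**2 = 88360000/177241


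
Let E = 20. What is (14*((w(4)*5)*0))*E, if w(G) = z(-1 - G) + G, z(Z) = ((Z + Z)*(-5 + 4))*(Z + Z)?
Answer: 0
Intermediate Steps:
z(Z) = -4*Z² (z(Z) = ((2*Z)*(-1))*(2*Z) = (-2*Z)*(2*Z) = -4*Z²)
w(G) = G - 4*(-1 - G)² (w(G) = -4*(-1 - G)² + G = G - 4*(-1 - G)²)
(14*((w(4)*5)*0))*E = (14*(((4 - 4*(1 + 4)²)*5)*0))*20 = (14*(((4 - 4*5²)*5)*0))*20 = (14*(((4 - 4*25)*5)*0))*20 = (14*(((4 - 100)*5)*0))*20 = (14*(-96*5*0))*20 = (14*(-480*0))*20 = (14*0)*20 = 0*20 = 0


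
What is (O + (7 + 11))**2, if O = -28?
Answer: 100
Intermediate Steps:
(O + (7 + 11))**2 = (-28 + (7 + 11))**2 = (-28 + 18)**2 = (-10)**2 = 100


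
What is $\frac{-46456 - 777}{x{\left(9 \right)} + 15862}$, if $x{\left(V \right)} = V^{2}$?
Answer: $- \frac{317}{107} \approx -2.9626$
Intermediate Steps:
$\frac{-46456 - 777}{x{\left(9 \right)} + 15862} = \frac{-46456 - 777}{9^{2} + 15862} = - \frac{47233}{81 + 15862} = - \frac{47233}{15943} = \left(-47233\right) \frac{1}{15943} = - \frac{317}{107}$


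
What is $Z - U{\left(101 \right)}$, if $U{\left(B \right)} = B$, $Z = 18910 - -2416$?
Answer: $21225$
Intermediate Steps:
$Z = 21326$ ($Z = 18910 + 2416 = 21326$)
$Z - U{\left(101 \right)} = 21326 - 101 = 21225$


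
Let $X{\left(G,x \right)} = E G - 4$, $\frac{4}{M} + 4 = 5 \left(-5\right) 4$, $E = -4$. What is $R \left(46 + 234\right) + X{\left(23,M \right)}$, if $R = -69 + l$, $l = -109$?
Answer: $-49936$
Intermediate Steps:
$M = - \frac{1}{26}$ ($M = \frac{4}{-4 + 5 \left(-5\right) 4} = \frac{4}{-4 - 100} = \frac{4}{-104} = 4 \left(- \frac{1}{104}\right) = - \frac{1}{26} \approx -0.038462$)
$X{\left(G,x \right)} = -4 - 4 G$ ($X{\left(G,x \right)} = - 4 G - 4 = -4 - 4 G$)
$R = -178$ ($R = -69 - 109 = -178$)
$R \left(46 + 234\right) + X{\left(23,M \right)} = - 178 \left(46 + 234\right) - 96 = \left(-178\right) 280 - 96 = -49840 - 96 = -49936$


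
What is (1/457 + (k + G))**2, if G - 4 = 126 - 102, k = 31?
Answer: 727057296/208849 ≈ 3481.3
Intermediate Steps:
G = 28 (G = 4 + (126 - 102) = 4 + 24 = 28)
(1/457 + (k + G))**2 = (1/457 + (31 + 28))**2 = (1/457 + 59)**2 = (26964/457)**2 = 727057296/208849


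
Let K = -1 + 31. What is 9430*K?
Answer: 282900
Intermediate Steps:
K = 30
9430*K = 9430*30 = 282900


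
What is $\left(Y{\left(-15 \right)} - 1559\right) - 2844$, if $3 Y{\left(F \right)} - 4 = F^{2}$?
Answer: $- \frac{12980}{3} \approx -4326.7$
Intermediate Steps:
$Y{\left(F \right)} = \frac{4}{3} + \frac{F^{2}}{3}$
$\left(Y{\left(-15 \right)} - 1559\right) - 2844 = \left(\left(\frac{4}{3} + \frac{\left(-15\right)^{2}}{3}\right) - 1559\right) - 2844 = \left(\left(\frac{4}{3} + \frac{1}{3} \cdot 225\right) - 1559\right) - 2844 = \left(\left(\frac{4}{3} + 75\right) - 1559\right) - 2844 = \left(\frac{229}{3} - 1559\right) - 2844 = - \frac{4448}{3} - 2844 = - \frac{12980}{3}$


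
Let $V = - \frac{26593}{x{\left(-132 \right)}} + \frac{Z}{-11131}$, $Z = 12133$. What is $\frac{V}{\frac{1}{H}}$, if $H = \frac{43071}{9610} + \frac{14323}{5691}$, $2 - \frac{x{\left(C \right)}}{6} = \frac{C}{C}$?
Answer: $- \frac{3655732424847541}{117824529060} \approx -31027.0$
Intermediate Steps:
$x{\left(C \right)} = 6$ ($x{\left(C \right)} = 12 - 6 \frac{C}{C} = 12 - 6 = 6$)
$H = \frac{382761091}{54690510}$ ($H = 43071 \cdot \frac{1}{9610} + 14323 \cdot \frac{1}{5691} = \frac{43071}{9610} + \frac{14323}{5691} = \frac{382761091}{54690510} \approx 6.9987$)
$V = - \frac{296079481}{66786}$ ($V = - \frac{26593}{6} + \frac{12133}{-11131} = \left(-26593\right) \frac{1}{6} + 12133 \left(- \frac{1}{11131}\right) = - \frac{26593}{6} - \frac{12133}{11131} = - \frac{296079481}{66786} \approx -4433.3$)
$\frac{V}{\frac{1}{H}} = - \frac{296079481}{66786 \frac{1}{\frac{382761091}{54690510}}} = - \frac{296079481}{66786 \cdot \frac{54690510}{382761091}} = \left(- \frac{296079481}{66786}\right) \frac{382761091}{54690510} = - \frac{3655732424847541}{117824529060}$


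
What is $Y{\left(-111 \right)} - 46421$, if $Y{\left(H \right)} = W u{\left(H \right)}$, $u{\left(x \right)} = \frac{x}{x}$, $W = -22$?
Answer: $-46443$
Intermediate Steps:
$u{\left(x \right)} = 1$
$Y{\left(H \right)} = -22$ ($Y{\left(H \right)} = \left(-22\right) 1 = -22$)
$Y{\left(-111 \right)} - 46421 = -22 - 46421 = -46443$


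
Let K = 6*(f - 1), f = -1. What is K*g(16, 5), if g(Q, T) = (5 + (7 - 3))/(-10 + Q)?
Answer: -18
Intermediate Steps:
g(Q, T) = 9/(-10 + Q) (g(Q, T) = (5 + 4)/(-10 + Q) = 9/(-10 + Q))
K = -12 (K = 6*(-1 - 1) = 6*(-2) = -12)
K*g(16, 5) = -108/(-10 + 16) = -108/6 = -12*3/2 = -18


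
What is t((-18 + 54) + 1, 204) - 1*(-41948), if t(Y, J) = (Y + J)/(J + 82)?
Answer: 11997369/286 ≈ 41949.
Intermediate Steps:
t(Y, J) = (J + Y)/(82 + J)
t((-18 + 54) + 1, 204) - 1*(-41948) = (204 + ((-18 + 54) + 1))/(82 + 204) - 1*(-41948) = (204 + (36 + 1))/286 + 41948 = (204 + 37)/286 + 41948 = (1/286)*241 + 41948 = 241/286 + 41948 = 11997369/286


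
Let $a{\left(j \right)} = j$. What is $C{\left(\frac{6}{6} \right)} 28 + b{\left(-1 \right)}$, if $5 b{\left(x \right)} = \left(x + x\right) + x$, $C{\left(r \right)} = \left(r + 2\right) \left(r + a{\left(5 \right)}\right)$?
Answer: $\frac{2517}{5} \approx 503.4$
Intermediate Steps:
$C{\left(r \right)} = \left(2 + r\right) \left(5 + r\right)$ ($C{\left(r \right)} = \left(r + 2\right) \left(r + 5\right) = \left(2 + r\right) \left(5 + r\right)$)
$b{\left(x \right)} = \frac{3 x}{5}$ ($b{\left(x \right)} = \frac{\left(x + x\right) + x}{5} = \frac{2 x + x}{5} = \frac{3 x}{5}$)
$C{\left(\frac{6}{6} \right)} 28 + b{\left(-1 \right)} = \left(10 + \left(\frac{6}{6}\right)^{2} + 7 \cdot \frac{6}{6}\right) 28 + \frac{3}{5} \left(-1\right) = \left(10 + \left(6 \cdot \frac{1}{6}\right)^{2} + 7 \cdot 6 \cdot \frac{1}{6}\right) 28 - \frac{3}{5} = \left(10 + 1^{2} + 7 \cdot 1\right) 28 - \frac{3}{5} = \left(10 + 1 + 7\right) 28 - \frac{3}{5} = 18 \cdot 28 - \frac{3}{5} = 504 - \frac{3}{5} = \frac{2517}{5}$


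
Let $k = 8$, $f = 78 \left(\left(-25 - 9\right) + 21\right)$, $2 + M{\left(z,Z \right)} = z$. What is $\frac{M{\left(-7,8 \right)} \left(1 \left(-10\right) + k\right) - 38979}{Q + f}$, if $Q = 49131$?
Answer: $- \frac{12987}{16039} \approx -0.80971$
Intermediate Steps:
$M{\left(z,Z \right)} = -2 + z$
$f = -1014$ ($f = 78 \left(\left(-25 - 9\right) + 21\right) = 78 \left(-34 + 21\right) = 78 \left(-13\right) = -1014$)
$\frac{M{\left(-7,8 \right)} \left(1 \left(-10\right) + k\right) - 38979}{Q + f} = \frac{\left(-2 - 7\right) \left(1 \left(-10\right) + 8\right) - 38979}{49131 - 1014} = \frac{- 9 \left(-10 + 8\right) - 38979}{48117} = \left(\left(-9\right) \left(-2\right) - 38979\right) \frac{1}{48117} = \left(18 - 38979\right) \frac{1}{48117} = \left(-38961\right) \frac{1}{48117} = - \frac{12987}{16039}$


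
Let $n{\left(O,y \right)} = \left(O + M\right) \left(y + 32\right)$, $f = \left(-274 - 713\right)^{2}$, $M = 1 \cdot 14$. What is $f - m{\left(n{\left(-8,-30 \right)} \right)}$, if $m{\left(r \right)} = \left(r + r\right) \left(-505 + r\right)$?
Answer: $986001$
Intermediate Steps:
$M = 14$
$f = 974169$ ($f = \left(-987\right)^{2} = 974169$)
$n{\left(O,y \right)} = \left(14 + O\right) \left(32 + y\right)$ ($n{\left(O,y \right)} = \left(O + 14\right) \left(y + 32\right) = \left(14 + O\right) \left(32 + y\right)$)
$m{\left(r \right)} = 2 r \left(-505 + r\right)$
$f - m{\left(n{\left(-8,-30 \right)} \right)} = 974169 - 2 \left(448 + 14 \left(-30\right) + 32 \left(-8\right) - -240\right) \left(-505 + \left(448 + 14 \left(-30\right) + 32 \left(-8\right) - -240\right)\right) = 974169 - 2 \left(448 - 420 - 256 + 240\right) \left(-505 + \left(448 - 420 - 256 + 240\right)\right) = 974169 - 2 \cdot 12 \left(-505 + 12\right) = 974169 - 2 \cdot 12 \left(-493\right) = 974169 - -11832 = 974169 + 11832 = 986001$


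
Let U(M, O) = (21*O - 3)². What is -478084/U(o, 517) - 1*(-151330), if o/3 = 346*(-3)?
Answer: 4457020828049/29452329 ≈ 1.5133e+5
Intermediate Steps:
o = -3114 (o = 3*(346*(-3)) = 3*(-1038) = -3114)
U(M, O) = (-3 + 21*O)²
-478084/U(o, 517) - 1*(-151330) = -478084*1/(9*(-1 + 7*517)²) - 1*(-151330) = -478084*1/(9*(-1 + 3619)²) + 151330 = -478084/(9*3618²) + 151330 = -478084/(9*13089924) + 151330 = -478084/117809316 + 151330 = -478084*1/117809316 + 151330 = -119521/29452329 + 151330 = 4457020828049/29452329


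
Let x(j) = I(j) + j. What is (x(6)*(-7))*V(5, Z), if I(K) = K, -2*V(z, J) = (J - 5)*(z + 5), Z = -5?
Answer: -4200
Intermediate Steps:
V(z, J) = -(-5 + J)*(5 + z)/2 (V(z, J) = -(J - 5)*(z + 5)/2 = -(-5 + J)*(5 + z)/2)
x(j) = 2*j (x(j) = j + j = 2*j)
(x(6)*(-7))*V(5, Z) = ((2*6)*(-7))*(25/2 - 5/2*(-5) + (5/2)*5 - 1/2*(-5)*5) = (12*(-7))*(25/2 + 25/2 + 25/2 + 25/2) = -84*50 = -4200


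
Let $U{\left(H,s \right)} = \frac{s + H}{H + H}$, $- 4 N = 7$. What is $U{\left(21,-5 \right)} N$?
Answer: $- \frac{2}{3} \approx -0.66667$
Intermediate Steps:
$N = - \frac{7}{4}$ ($N = \left(- \frac{1}{4}\right) 7 = - \frac{7}{4} \approx -1.75$)
$U{\left(H,s \right)} = \frac{H + s}{2 H}$
$U{\left(21,-5 \right)} N = \frac{21 - 5}{2 \cdot 21} \left(- \frac{7}{4}\right) = \frac{1}{2} \cdot \frac{1}{21} \cdot 16 \left(- \frac{7}{4}\right) = \frac{8}{21} \left(- \frac{7}{4}\right) = - \frac{2}{3}$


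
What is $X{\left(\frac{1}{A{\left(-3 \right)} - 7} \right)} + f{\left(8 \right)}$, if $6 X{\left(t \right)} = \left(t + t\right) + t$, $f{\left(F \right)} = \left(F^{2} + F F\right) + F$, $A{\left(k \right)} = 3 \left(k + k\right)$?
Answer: $\frac{6799}{50} \approx 135.98$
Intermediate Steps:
$A{\left(k \right)} = 6 k$ ($A{\left(k \right)} = 3 \cdot 2 k = 6 k$)
$f{\left(F \right)} = F + 2 F^{2}$ ($f{\left(F \right)} = \left(F^{2} + F^{2}\right) + F = 2 F^{2} + F = F + 2 F^{2}$)
$X{\left(t \right)} = \frac{t}{2}$ ($X{\left(t \right)} = \frac{\left(t + t\right) + t}{6} = \frac{2 t + t}{6} = \frac{3 t}{6} = \frac{t}{2}$)
$X{\left(\frac{1}{A{\left(-3 \right)} - 7} \right)} + f{\left(8 \right)} = \frac{1}{2 \left(6 \left(-3\right) - 7\right)} + 8 \left(1 + 2 \cdot 8\right) = \frac{1}{2 \left(-18 - 7\right)} + 8 \left(1 + 16\right) = \frac{1}{2 \left(-25\right)} + 8 \cdot 17 = \frac{1}{2} \left(- \frac{1}{25}\right) + 136 = - \frac{1}{50} + 136 = \frac{6799}{50}$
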